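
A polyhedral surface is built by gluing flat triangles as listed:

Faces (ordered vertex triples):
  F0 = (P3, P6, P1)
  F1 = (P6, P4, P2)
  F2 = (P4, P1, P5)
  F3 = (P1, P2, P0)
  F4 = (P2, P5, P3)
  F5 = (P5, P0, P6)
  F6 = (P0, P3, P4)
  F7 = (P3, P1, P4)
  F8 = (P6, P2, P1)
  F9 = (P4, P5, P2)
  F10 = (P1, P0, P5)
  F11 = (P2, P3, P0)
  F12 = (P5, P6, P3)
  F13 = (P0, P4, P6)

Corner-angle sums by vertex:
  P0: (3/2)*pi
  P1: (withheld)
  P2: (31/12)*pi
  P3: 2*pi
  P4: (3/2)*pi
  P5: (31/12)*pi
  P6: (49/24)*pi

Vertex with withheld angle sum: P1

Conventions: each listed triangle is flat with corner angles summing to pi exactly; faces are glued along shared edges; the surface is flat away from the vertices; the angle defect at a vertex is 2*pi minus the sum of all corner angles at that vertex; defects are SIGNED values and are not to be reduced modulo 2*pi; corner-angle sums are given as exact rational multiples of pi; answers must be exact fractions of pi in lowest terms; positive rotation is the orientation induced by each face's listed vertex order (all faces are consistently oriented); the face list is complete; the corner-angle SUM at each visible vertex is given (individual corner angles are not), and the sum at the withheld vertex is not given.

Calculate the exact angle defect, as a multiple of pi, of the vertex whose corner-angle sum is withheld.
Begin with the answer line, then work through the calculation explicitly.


Answer: defect(P1) = (5/24)*pi

V = 7, E = 21, F = 14; chi = V - E + F = 0
Gauss-Bonnet: total defect = 2*pi*chi = 0; visible defects sum to (-5/24)*pi


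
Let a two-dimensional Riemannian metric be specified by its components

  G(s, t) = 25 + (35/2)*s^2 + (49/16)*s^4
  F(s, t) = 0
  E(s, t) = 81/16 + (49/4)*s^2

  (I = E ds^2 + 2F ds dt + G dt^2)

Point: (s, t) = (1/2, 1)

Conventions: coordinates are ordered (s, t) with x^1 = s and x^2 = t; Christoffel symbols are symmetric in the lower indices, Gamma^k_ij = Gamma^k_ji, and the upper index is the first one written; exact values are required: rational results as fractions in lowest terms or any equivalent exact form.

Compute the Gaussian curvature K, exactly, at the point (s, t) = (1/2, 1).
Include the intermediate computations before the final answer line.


E = 65/8, F = 0, G = 7569/256, EG - F^2 = 491985/2048 at the point
E_s = 49/4, E_t = 0, F_s = 0, F_t = 0, G_s = 609/32, G_t = 0
E_tt = 0, F_st = 0, G_ss = 707/16
Evaluate Brioschi's two determinant matrices M1, M2 and divide by (EG - F^2)^2.
M1 = [[-E_tt/2 + F_st - G_ss/2, E_s/2, F_s - E_t/2], [F_t - G_s/2, E, F], [G_t/2, F, G]] = [[-707/32, 49/8, 0], [-609/64, 65/8, 0], [0, 0, 7569/256]]; det M1 = -469800261/131072
M2 = [[0, E_t/2, G_s/2], [E_t/2, E, F], [G_s/2, F, G]] = [[0, 0, 609/64], [0, 65/8, 0], [609/64, 0, 7569/256]]; det M2 = -24107265/32768
det M1 - det M2 = -373371201/131072; K = -373371201/131072 / (491985/2048)^2 = -6048/122525

Answer: K = -6048/122525


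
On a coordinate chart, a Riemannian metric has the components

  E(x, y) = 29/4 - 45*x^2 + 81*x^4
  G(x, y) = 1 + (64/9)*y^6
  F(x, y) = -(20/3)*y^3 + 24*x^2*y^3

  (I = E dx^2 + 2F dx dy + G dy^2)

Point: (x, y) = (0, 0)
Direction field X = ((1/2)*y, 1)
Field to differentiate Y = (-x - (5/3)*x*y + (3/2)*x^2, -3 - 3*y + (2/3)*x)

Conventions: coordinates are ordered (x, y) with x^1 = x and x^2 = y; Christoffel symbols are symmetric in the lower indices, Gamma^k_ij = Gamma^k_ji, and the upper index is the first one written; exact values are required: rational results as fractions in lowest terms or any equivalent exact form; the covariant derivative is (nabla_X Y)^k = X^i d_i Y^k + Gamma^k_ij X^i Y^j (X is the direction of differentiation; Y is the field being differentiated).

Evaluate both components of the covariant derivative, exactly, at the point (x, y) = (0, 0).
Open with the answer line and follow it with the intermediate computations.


Answer: (nabla_X Y)^x = 0, (nabla_X Y)^y = -3

E = 29/4, F = 0, G = 1 at the point
E_x = 0, E_y = 0, F_x = 0, F_y = 0, G_x = 0, G_y = 0
EG - F^2 = 29/4;  g^inv = (4/29) * [[1, 0], [0, 29/4]]
first-kind symbols [ij,l] = (1/2)(d_i g_jl + d_j g_il - d_l g_ij): [xx,x] = E_x/2 = 0, [xx,y] = F_x - E_y/2 = 0, [xy,x] = E_y/2 = 0, [xy,y] = G_x/2 = 0, [yy,x] = F_y - G_x/2 = 0, [yy,y] = G_y/2 = 0
Gamma^x_ij = (G*[ij,x] - F*[ij,y])/(EG - F^2), Gamma^y_ij = (E*[ij,y] - F*[ij,x])/(EG - F^2)
Gamma_xxx = 0, Gamma_xxy = 0, Gamma_xyy = 0, Gamma_yxx = 0, Gamma_yxy = 0, Gamma_yyy = 0
X = (0, 1), Y = (0, -3) at the point


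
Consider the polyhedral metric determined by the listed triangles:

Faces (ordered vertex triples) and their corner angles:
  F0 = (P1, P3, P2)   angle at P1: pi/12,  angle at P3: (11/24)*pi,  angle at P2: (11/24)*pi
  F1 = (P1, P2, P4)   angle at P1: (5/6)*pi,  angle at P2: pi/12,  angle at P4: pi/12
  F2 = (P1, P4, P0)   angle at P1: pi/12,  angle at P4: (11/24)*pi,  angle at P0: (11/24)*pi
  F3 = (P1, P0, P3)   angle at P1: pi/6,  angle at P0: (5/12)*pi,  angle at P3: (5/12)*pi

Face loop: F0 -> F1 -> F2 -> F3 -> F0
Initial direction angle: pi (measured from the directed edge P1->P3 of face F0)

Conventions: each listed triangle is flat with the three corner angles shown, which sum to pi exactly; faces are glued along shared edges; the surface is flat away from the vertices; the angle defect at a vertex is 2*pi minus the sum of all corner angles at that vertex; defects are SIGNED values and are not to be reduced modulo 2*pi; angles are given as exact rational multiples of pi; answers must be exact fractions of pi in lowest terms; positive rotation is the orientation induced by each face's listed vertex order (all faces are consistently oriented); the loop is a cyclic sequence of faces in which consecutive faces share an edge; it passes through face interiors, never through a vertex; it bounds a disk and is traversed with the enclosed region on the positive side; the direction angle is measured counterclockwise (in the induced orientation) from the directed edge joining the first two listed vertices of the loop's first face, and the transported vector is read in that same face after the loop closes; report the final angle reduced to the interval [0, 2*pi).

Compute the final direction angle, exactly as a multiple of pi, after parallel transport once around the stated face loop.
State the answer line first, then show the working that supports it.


Answer: final direction angle = (11/6)*pi

enclosed vertex P1: corner angles sum to (7/6)*pi, defect = 2*pi - (7/6)*pi = (5/6)*pi
by Gauss-Bonnet the loop rotates the vector by the enclosed defect sum (positive orientation, mod 2*pi)
final angle = pi + (5/6)*pi = (11/6)*pi (mod 2*pi)


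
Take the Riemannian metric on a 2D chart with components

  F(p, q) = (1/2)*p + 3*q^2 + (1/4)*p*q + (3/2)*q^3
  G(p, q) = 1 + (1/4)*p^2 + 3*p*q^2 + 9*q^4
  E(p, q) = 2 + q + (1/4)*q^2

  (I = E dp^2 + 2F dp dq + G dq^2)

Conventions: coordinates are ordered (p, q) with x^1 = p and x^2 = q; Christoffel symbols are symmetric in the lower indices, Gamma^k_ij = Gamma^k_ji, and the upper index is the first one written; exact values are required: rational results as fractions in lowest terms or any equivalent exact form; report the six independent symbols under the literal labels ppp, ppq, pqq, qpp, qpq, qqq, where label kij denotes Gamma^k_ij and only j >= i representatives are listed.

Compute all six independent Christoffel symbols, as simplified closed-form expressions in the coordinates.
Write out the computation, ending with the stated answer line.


E = 2 + q + (1/4)*q^2; F = (1/2)*p + 3*q^2 + (1/4)*p*q + (3/2)*q^3; G = 1 + (1/4)*p^2 + 3*p*q^2 + 9*q^4
Gamma^k_ij = (1/2) g^{kl} (d_i g_jl + d_j g_il - d_l g_ij), with g^inv = (1/(EG-F^2)) [[G, -F], [-F, E]]
first partials: E_p = 0, E_q = 1 + (1/2)*q, F_p = 1/2 + (1/4)*q, F_q = 6*q + (1/4)*p + (9/2)*q^2, G_p = (1/2)*p + 3*q^2, G_q = 6*p*q + 36*q^3
D = EG - F^2 = 2 + q + (1/4)*q^2 + (1/4)*p^2 + 3*p*q^2 + 9*q^4
expanded: Gamma^p_pp = (G E_p - 2F F_p + F E_q)/(2D), Gamma^p_pq = (G E_q - F G_p)/(2D), Gamma^p_qq = (2G F_q - G G_p - F G_q)/(2D), Gamma^q_pp = (2E F_p - E E_q - F E_p)/(2D), Gamma^q_pq = (E G_p - F E_q)/(2D), Gamma^q_qq = (E G_q - 2F F_q + F G_p)/(2D); substitute and cancel common factors

Answer: Gamma_ppp = 0, Gamma_ppq = (q + 2)/(p^2 + 12*p*q^2 + 36*q^4 + q^2 + 4*q + 8), Gamma_pqq = (12*q^2 + 24*q)/(p^2 + 12*p*q^2 + 36*q^4 + q^2 + 4*q + 8), Gamma_qpp = 0, Gamma_qpq = (p + 6*q^2)/(p^2 + 12*p*q^2 + 36*q^4 + q^2 + 4*q + 8), Gamma_qqq = (12*p*q + 72*q^3)/(p^2 + 12*p*q^2 + 36*q^4 + q^2 + 4*q + 8)


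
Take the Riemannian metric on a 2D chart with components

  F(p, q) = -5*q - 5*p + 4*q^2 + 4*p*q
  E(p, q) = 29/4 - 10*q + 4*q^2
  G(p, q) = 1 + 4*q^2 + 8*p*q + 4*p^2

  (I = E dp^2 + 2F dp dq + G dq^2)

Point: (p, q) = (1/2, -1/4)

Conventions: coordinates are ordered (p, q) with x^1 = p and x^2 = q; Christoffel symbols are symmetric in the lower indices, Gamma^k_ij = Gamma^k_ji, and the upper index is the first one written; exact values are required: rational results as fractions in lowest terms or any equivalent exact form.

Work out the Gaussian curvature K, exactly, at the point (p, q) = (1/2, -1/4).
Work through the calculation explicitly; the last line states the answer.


E = 10, F = -3/2, G = 5/4, EG - F^2 = 41/4 at the point
E_p = 0, E_q = -12, F_p = -6, F_q = -5, G_p = 2, G_q = 2
E_qq = 8, F_pq = 4, G_pp = 8
The intrinsic route: Brioschi's K = (det M1 - det M2)/(EG - F^2)^2.
M1 = [[-E_qq/2 + F_pq - G_pp/2, E_p/2, F_p - E_q/2], [F_q - G_p/2, E, F], [G_q/2, F, G]] = [[-4, 0, 0], [-6, 10, -3/2], [1, -3/2, 5/4]]; det M1 = -41
M2 = [[0, E_q/2, G_p/2], [E_q/2, E, F], [G_p/2, F, G]] = [[0, -6, 1], [-6, 10, -3/2], [1, -3/2, 5/4]]; det M2 = -37
det M1 - det M2 = -4; K = -4 / (41/4)^2 = -64/1681

Answer: K = -64/1681


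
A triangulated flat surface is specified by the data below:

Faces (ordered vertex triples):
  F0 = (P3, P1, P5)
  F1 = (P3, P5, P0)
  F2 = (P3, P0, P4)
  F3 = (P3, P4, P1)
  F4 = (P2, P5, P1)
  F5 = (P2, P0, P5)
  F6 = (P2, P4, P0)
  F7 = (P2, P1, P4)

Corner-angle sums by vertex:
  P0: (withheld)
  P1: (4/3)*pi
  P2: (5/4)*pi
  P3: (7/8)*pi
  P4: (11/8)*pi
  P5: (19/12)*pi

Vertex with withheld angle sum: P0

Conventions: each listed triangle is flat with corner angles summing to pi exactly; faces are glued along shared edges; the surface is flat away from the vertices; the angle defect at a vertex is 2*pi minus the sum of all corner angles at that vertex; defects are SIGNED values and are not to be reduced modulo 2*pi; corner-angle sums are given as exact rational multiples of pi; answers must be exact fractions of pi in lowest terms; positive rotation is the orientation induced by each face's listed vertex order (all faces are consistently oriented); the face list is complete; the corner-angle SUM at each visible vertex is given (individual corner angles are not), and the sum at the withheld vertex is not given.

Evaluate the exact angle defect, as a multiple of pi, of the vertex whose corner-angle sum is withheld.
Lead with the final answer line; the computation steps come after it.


Answer: defect(P0) = (5/12)*pi

V = 6, E = 12, F = 8; chi = V - E + F = 2
Gauss-Bonnet: total defect = 2*pi*chi = 4*pi; visible defects sum to (43/12)*pi


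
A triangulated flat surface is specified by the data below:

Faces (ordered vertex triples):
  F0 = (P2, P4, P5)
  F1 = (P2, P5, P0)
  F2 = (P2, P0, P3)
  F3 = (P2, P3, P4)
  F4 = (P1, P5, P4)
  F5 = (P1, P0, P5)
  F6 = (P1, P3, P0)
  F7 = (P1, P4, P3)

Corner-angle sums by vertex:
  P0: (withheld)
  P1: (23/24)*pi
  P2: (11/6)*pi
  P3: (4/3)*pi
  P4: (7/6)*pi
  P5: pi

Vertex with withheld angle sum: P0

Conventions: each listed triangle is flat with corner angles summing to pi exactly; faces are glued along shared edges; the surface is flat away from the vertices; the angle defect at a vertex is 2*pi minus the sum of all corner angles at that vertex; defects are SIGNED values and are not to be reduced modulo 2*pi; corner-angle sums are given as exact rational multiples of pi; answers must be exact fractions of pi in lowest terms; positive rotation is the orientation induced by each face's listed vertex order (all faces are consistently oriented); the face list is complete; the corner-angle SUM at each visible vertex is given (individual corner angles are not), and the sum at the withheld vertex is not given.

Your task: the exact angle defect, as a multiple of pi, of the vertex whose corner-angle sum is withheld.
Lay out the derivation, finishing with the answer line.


V = 6, E = 12, F = 8; chi = V - E + F = 2
Gauss-Bonnet: total defect = 2*pi*chi = 4*pi; visible defects sum to (89/24)*pi

Answer: defect(P0) = (7/24)*pi


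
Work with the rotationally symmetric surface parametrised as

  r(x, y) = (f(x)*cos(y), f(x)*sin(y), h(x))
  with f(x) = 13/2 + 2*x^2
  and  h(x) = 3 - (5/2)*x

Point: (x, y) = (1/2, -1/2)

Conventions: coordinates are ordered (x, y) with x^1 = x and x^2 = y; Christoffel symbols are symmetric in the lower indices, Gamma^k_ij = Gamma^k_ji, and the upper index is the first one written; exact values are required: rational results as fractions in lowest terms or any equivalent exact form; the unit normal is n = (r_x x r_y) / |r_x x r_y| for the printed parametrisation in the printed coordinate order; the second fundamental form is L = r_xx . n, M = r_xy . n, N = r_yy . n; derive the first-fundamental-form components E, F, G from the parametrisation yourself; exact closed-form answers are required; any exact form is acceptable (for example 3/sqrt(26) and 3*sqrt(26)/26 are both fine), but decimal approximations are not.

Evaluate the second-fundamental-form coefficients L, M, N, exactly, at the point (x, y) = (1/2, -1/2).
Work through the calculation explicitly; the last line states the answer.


f = 7, f' = 2, f'' = 4, h' = -5/2, h'' = 0
E = 41/4, F = 0, G = 49; answer radicand W^2 = 41/4
unnormalised second-form numerators: l = 10, m = 0, n = -35/2; L = l/sqrt(41/4), and similarly M = m/sqrt(W^2), N = n/sqrt(W^2)

Answer: L = 20*sqrt(41)/41, M = 0, N = -35*sqrt(41)/41


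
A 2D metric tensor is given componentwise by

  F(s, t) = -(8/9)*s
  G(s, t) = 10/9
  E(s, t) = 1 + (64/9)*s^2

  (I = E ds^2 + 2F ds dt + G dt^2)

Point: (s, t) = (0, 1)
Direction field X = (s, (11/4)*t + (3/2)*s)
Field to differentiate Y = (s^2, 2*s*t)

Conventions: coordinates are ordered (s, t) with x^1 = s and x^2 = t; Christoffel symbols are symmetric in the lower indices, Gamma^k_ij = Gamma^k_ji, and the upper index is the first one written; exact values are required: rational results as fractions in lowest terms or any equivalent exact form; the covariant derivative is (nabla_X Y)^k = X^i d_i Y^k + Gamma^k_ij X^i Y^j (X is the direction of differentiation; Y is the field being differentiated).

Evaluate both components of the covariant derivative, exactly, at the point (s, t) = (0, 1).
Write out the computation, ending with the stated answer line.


E = 1, F = 0, G = 10/9 at the point
E_s = 0, E_t = 0, F_s = -8/9, F_t = 0, G_s = 0, G_t = 0
EG - F^2 = 10/9;  g^inv = (9/10) * [[10/9, 0], [0, 1]]
first-kind symbols [ij,l] = (1/2)(d_i g_jl + d_j g_il - d_l g_ij): [ss,s] = E_s/2 = 0, [ss,t] = F_s - E_t/2 = -8/9, [st,s] = E_t/2 = 0, [st,t] = G_s/2 = 0, [tt,s] = F_t - G_s/2 = 0, [tt,t] = G_t/2 = 0
Gamma^s_ij = (G*[ij,s] - F*[ij,t])/(EG - F^2), Gamma^t_ij = (E*[ij,t] - F*[ij,s])/(EG - F^2)
Gamma_sss = 0, Gamma_sst = 0, Gamma_stt = 0, Gamma_tss = -4/5, Gamma_tst = 0, Gamma_ttt = 0
X = (0, 11/4), Y = (0, 0) at the point

Answer: (nabla_X Y)^s = 0, (nabla_X Y)^t = 0


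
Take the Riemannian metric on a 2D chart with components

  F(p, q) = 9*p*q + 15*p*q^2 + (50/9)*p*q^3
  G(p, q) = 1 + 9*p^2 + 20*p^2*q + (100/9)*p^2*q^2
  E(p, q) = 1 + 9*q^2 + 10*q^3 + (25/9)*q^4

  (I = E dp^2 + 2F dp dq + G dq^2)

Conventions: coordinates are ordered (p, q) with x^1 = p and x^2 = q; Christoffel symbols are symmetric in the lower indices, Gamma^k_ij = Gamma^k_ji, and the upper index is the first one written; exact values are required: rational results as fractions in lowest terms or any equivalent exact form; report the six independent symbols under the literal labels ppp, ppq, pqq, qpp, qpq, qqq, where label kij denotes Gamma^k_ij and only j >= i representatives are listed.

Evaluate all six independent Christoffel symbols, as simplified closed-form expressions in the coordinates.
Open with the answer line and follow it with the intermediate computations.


Answer: Gamma_ppp = 0, Gamma_ppq = (50*q^3 + 135*q^2 + 81*q)/(100*p^2*q^2 + 180*p^2*q + 81*p^2 + 25*q^4 + 90*q^3 + 81*q^2 + 9), Gamma_pqq = (50*p*q^2 + 90*p*q)/(100*p^2*q^2 + 180*p^2*q + 81*p^2 + 25*q^4 + 90*q^3 + 81*q^2 + 9), Gamma_qpp = 0, Gamma_qpq = (100*p*q^2 + 180*p*q + 81*p)/(100*p^2*q^2 + 180*p^2*q + 81*p^2 + 25*q^4 + 90*q^3 + 81*q^2 + 9), Gamma_qqq = (100*p^2*q + 90*p^2)/(100*p^2*q^2 + 180*p^2*q + 81*p^2 + 25*q^4 + 90*q^3 + 81*q^2 + 9)

E = 1 + 9*q^2 + 10*q^3 + (25/9)*q^4; F = 9*p*q + 15*p*q^2 + (50/9)*p*q^3; G = 1 + 9*p^2 + 20*p^2*q + (100/9)*p^2*q^2
Gamma^k_ij = (1/2) g^{kl} (d_i g_jl + d_j g_il - d_l g_ij), with g^inv = (1/(EG-F^2)) [[G, -F], [-F, E]]
first partials: E_p = 0, E_q = 18*q + 30*q^2 + (100/9)*q^3, F_p = 9*q + 15*q^2 + (50/9)*q^3, F_q = 9*p + 30*p*q + (50/3)*p*q^2, G_p = 18*p + 40*p*q + (200/9)*p*q^2, G_q = 20*p^2 + (200/9)*p^2*q
D = EG - F^2 = 1 + 9*q^2 + 9*p^2 + 10*q^3 + 20*p^2*q + (25/9)*q^4 + (100/9)*p^2*q^2
expanded: Gamma^p_pp = (G E_p - 2F F_p + F E_q)/(2D), Gamma^p_pq = (G E_q - F G_p)/(2D), Gamma^p_qq = (2G F_q - G G_p - F G_q)/(2D), Gamma^q_pp = (2E F_p - E E_q - F E_p)/(2D), Gamma^q_pq = (E G_p - F E_q)/(2D), Gamma^q_qq = (E G_q - 2F F_q + F G_p)/(2D); substitute and cancel common factors


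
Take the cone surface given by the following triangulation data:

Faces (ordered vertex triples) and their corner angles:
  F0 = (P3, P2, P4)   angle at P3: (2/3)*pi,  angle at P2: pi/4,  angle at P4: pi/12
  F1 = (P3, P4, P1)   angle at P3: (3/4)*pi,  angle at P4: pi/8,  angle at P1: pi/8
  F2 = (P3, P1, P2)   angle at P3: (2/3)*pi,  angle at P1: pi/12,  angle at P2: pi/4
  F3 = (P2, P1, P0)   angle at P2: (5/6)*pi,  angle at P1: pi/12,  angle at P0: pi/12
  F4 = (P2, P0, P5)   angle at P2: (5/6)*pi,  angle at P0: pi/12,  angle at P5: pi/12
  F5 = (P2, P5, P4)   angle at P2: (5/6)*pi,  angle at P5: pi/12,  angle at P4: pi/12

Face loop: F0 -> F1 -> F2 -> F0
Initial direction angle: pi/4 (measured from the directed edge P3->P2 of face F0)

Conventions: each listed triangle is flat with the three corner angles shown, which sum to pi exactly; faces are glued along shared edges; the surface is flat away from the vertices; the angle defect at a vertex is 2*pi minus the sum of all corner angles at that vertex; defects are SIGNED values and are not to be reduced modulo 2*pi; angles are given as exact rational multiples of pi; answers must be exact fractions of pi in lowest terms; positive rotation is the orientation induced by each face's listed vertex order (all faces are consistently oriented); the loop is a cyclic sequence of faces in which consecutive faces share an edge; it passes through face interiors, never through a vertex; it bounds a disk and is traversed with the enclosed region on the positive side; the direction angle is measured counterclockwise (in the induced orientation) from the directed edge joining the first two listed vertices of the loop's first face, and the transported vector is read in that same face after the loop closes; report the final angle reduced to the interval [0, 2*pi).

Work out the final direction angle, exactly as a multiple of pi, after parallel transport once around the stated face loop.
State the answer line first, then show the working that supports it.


Answer: final direction angle = pi/6

enclosed vertex P3: corner angles sum to (25/12)*pi, defect = 2*pi - (25/12)*pi = -pi/12
by Gauss-Bonnet the loop rotates the vector by the enclosed defect sum (positive orientation, mod 2*pi)
final angle = pi/4 - pi/12 = pi/6 (mod 2*pi)


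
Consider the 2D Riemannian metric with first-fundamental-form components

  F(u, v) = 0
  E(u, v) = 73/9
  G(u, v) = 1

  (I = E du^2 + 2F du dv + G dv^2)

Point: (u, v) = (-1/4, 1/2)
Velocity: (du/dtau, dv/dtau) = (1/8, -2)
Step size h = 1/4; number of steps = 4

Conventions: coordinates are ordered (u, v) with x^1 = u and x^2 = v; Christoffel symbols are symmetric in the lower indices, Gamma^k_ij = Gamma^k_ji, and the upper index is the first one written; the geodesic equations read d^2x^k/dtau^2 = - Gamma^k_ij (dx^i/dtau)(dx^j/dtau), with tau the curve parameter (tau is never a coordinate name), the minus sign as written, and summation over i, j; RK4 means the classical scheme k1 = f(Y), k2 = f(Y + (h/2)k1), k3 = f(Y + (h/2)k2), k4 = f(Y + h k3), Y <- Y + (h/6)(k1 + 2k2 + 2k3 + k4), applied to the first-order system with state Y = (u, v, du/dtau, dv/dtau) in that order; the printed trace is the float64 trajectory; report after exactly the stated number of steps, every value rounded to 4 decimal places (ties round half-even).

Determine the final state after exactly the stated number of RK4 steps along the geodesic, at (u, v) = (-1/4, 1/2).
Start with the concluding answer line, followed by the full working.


Answer: u = -0.1250, v = -1.5000, du/dtau = 0.1250, dv/dtau = -2.0000

f(Y) = (du/dtau, dv/dtau, -Gamma^u_ij Y'^i Y'^j, -Gamma^v_ij Y'^i Y'^j) with the Gammas evaluated at the stage position; h = 0.250000; intermediate values shown to 6 dp
step 0: u = -0.2500, v = 0.5000, du/dtau = 0.1250, dv/dtau = -2.0000
step 1:
  k1: at (u, v) = (-0.250000, 0.500000), (du/dtau, dv/dtau) = (0.125000, -2.000000); Gamma_uuu = 0.000000, Gamma_uuv = 0.000000, Gamma_uvv = 0.000000, Gamma_vuu = 0.000000, Gamma_vuv = 0.000000, Gamma_vvv = 0.000000; k1 = (0.125000, -2.000000, 0.000000, 0.000000)
  k2: at (u, v) = (-0.234375, 0.250000), (du/dtau, dv/dtau) = (0.125000, -2.000000); Gamma_uuu = 0.000000, Gamma_uuv = 0.000000, Gamma_uvv = 0.000000, Gamma_vuu = 0.000000, Gamma_vuv = 0.000000, Gamma_vvv = 0.000000; k2 = (0.125000, -2.000000, 0.000000, 0.000000)
  k3: at (u, v) = (-0.234375, 0.250000), (du/dtau, dv/dtau) = (0.125000, -2.000000); Gamma_uuu = 0.000000, Gamma_uuv = 0.000000, Gamma_uvv = 0.000000, Gamma_vuu = 0.000000, Gamma_vuv = 0.000000, Gamma_vvv = 0.000000; k3 = (0.125000, -2.000000, 0.000000, 0.000000)
  k4: at (u, v) = (-0.218750, 0.000000), (du/dtau, dv/dtau) = (0.125000, -2.000000); Gamma_uuu = 0.000000, Gamma_uuv = 0.000000, Gamma_uvv = 0.000000, Gamma_vuu = 0.000000, Gamma_vuv = 0.000000, Gamma_vvv = 0.000000; k4 = (0.125000, -2.000000, 0.000000, 0.000000)
  Y <- Y + (h/6)(k1 + 2k2 + 2k3 + k4): u = -0.2188, v = 0.0000, du/dtau = 0.1250, dv/dtau = -2.0000
step 2:
  k1: at (u, v) = (-0.218750, 0.000000), (du/dtau, dv/dtau) = (0.125000, -2.000000); Gamma_uuu = 0.000000, Gamma_uuv = 0.000000, Gamma_uvv = 0.000000, Gamma_vuu = 0.000000, Gamma_vuv = 0.000000, Gamma_vvv = 0.000000; k1 = (0.125000, -2.000000, 0.000000, 0.000000)
  k2: at (u, v) = (-0.203125, -0.250000), (du/dtau, dv/dtau) = (0.125000, -2.000000); Gamma_uuu = 0.000000, Gamma_uuv = 0.000000, Gamma_uvv = 0.000000, Gamma_vuu = 0.000000, Gamma_vuv = 0.000000, Gamma_vvv = 0.000000; k2 = (0.125000, -2.000000, 0.000000, 0.000000)
  k3: at (u, v) = (-0.203125, -0.250000), (du/dtau, dv/dtau) = (0.125000, -2.000000); Gamma_uuu = 0.000000, Gamma_uuv = 0.000000, Gamma_uvv = 0.000000, Gamma_vuu = 0.000000, Gamma_vuv = 0.000000, Gamma_vvv = 0.000000; k3 = (0.125000, -2.000000, 0.000000, 0.000000)
  k4: at (u, v) = (-0.187500, -0.500000), (du/dtau, dv/dtau) = (0.125000, -2.000000); Gamma_uuu = 0.000000, Gamma_uuv = 0.000000, Gamma_uvv = 0.000000, Gamma_vuu = 0.000000, Gamma_vuv = 0.000000, Gamma_vvv = 0.000000; k4 = (0.125000, -2.000000, 0.000000, 0.000000)
  Y <- Y + (h/6)(k1 + 2k2 + 2k3 + k4): u = -0.1875, v = -0.5000, du/dtau = 0.1250, dv/dtau = -2.0000
step 3:
  k1: at (u, v) = (-0.187500, -0.500000), (du/dtau, dv/dtau) = (0.125000, -2.000000); Gamma_uuu = 0.000000, Gamma_uuv = 0.000000, Gamma_uvv = 0.000000, Gamma_vuu = 0.000000, Gamma_vuv = 0.000000, Gamma_vvv = 0.000000; k1 = (0.125000, -2.000000, 0.000000, 0.000000)
  k2: at (u, v) = (-0.171875, -0.750000), (du/dtau, dv/dtau) = (0.125000, -2.000000); Gamma_uuu = 0.000000, Gamma_uuv = 0.000000, Gamma_uvv = 0.000000, Gamma_vuu = 0.000000, Gamma_vuv = 0.000000, Gamma_vvv = 0.000000; k2 = (0.125000, -2.000000, 0.000000, 0.000000)
  k3: at (u, v) = (-0.171875, -0.750000), (du/dtau, dv/dtau) = (0.125000, -2.000000); Gamma_uuu = 0.000000, Gamma_uuv = 0.000000, Gamma_uvv = 0.000000, Gamma_vuu = 0.000000, Gamma_vuv = 0.000000, Gamma_vvv = 0.000000; k3 = (0.125000, -2.000000, 0.000000, 0.000000)
  k4: at (u, v) = (-0.156250, -1.000000), (du/dtau, dv/dtau) = (0.125000, -2.000000); Gamma_uuu = 0.000000, Gamma_uuv = 0.000000, Gamma_uvv = 0.000000, Gamma_vuu = 0.000000, Gamma_vuv = 0.000000, Gamma_vvv = 0.000000; k4 = (0.125000, -2.000000, 0.000000, 0.000000)
  Y <- Y + (h/6)(k1 + 2k2 + 2k3 + k4): u = -0.1562, v = -1.0000, du/dtau = 0.1250, dv/dtau = -2.0000
step 4:
  k1: at (u, v) = (-0.156250, -1.000000), (du/dtau, dv/dtau) = (0.125000, -2.000000); Gamma_uuu = 0.000000, Gamma_uuv = 0.000000, Gamma_uvv = 0.000000, Gamma_vuu = 0.000000, Gamma_vuv = 0.000000, Gamma_vvv = 0.000000; k1 = (0.125000, -2.000000, 0.000000, 0.000000)
  k2: at (u, v) = (-0.140625, -1.250000), (du/dtau, dv/dtau) = (0.125000, -2.000000); Gamma_uuu = 0.000000, Gamma_uuv = 0.000000, Gamma_uvv = 0.000000, Gamma_vuu = 0.000000, Gamma_vuv = 0.000000, Gamma_vvv = 0.000000; k2 = (0.125000, -2.000000, 0.000000, 0.000000)
  k3: at (u, v) = (-0.140625, -1.250000), (du/dtau, dv/dtau) = (0.125000, -2.000000); Gamma_uuu = 0.000000, Gamma_uuv = 0.000000, Gamma_uvv = 0.000000, Gamma_vuu = 0.000000, Gamma_vuv = 0.000000, Gamma_vvv = 0.000000; k3 = (0.125000, -2.000000, 0.000000, 0.000000)
  k4: at (u, v) = (-0.125000, -1.500000), (du/dtau, dv/dtau) = (0.125000, -2.000000); Gamma_uuu = 0.000000, Gamma_uuv = 0.000000, Gamma_uvv = 0.000000, Gamma_vuu = 0.000000, Gamma_vuv = 0.000000, Gamma_vvv = 0.000000; k4 = (0.125000, -2.000000, 0.000000, 0.000000)
  Y <- Y + (h/6)(k1 + 2k2 + 2k3 + k4): u = -0.1250, v = -1.5000, du/dtau = 0.1250, dv/dtau = -2.0000


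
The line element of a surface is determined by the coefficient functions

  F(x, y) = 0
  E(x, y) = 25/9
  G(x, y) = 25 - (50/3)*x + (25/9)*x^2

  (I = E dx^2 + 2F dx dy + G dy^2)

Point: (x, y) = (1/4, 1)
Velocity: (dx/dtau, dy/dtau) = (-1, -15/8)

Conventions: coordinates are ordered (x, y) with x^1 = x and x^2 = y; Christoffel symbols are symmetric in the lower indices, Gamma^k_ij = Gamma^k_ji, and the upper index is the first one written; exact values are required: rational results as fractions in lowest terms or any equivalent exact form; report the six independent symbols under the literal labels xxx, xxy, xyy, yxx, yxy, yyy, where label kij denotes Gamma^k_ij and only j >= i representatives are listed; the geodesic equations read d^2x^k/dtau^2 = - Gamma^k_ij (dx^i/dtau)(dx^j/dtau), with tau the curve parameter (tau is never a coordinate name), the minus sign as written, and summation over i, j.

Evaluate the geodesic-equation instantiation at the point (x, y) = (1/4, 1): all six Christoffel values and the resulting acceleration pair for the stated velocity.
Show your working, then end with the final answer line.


E = 25/9, F = 0, G = 3025/144 at the point
E_x = 0, E_y = 0, F_x = 0, F_y = 0, G_x = -275/18, G_y = 0
EG - F^2 = 75625/1296;  g^inv = (1296/75625) * [[3025/144, 0], [0, 25/9]]
first-kind symbols [ij,l] = (1/2)(d_i g_jl + d_j g_il - d_l g_ij): [xx,x] = E_x/2 = 0, [xx,y] = F_x - E_y/2 = 0, [xy,x] = E_y/2 = 0, [xy,y] = G_x/2 = -275/36, [yy,x] = F_y - G_x/2 = 275/36, [yy,y] = G_y/2 = 0
Gamma^x_ij = (G*[ij,x] - F*[ij,y])/(EG - F^2), Gamma^y_ij = (E*[ij,y] - F*[ij,x])/(EG - F^2)
Gamma_xxx = 0, Gamma_xxy = 0, Gamma_xyy = 11/4, Gamma_yxx = 0, Gamma_yxy = -4/11, Gamma_yyy = 0
d^2x/dtau^2 = -(Gamma_xxx*(-1)^2 + 2*Gamma_xxy*(-1)*(-15/8) + Gamma_xyy*(-15/8)^2) = -2475/256
d^2y/dtau^2 = -(Gamma_yxx*(-1)^2 + 2*Gamma_yxy*(-1)*(-15/8) + Gamma_yyy*(-15/8)^2) = 15/11

Answer: Gamma_xxx = 0, Gamma_xxy = 0, Gamma_xyy = 11/4, Gamma_yxx = 0, Gamma_yxy = -4/11, Gamma_yyy = 0; accelerations (d^2x/dtau^2, d^2y/dtau^2) = (-2475/256, 15/11)


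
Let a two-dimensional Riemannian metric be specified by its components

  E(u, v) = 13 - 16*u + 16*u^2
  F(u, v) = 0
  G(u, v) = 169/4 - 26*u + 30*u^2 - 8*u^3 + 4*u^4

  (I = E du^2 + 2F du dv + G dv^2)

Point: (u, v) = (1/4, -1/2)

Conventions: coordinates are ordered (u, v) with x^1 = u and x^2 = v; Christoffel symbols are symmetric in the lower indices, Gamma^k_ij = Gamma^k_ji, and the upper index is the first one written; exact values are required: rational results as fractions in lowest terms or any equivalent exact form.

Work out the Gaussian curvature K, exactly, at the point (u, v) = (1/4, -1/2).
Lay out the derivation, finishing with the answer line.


E = 10, F = 0, G = 2401/64, EG - F^2 = 12005/32 at the point
E_u = -8, E_v = 0, F_u = 0, F_v = 0, G_u = -49/4, G_v = 0
E_vv = 0, F_uv = 0, G_uu = 51
Apply the Brioschi formula K = (det M1 - det M2)/(EG - F^2)^2 over the derivative matrices of E, F, G.
M1 = [[-E_vv/2 + F_uv - G_uu/2, E_u/2, F_u - E_v/2], [F_v - G_u/2, E, F], [G_v/2, F, G]] = [[-51/2, -4, 0], [49/8, 10, 0], [0, 0, 2401/64]]; det M1 = -1106861/128
M2 = [[0, E_v/2, G_u/2], [E_v/2, E, F], [G_u/2, F, G]] = [[0, 0, -49/8], [0, 10, 0], [-49/8, 0, 2401/64]]; det M2 = -12005/32
det M1 - det M2 = -1058841/128; K = -1058841/128 / (12005/32)^2 = -72/1225

Answer: K = -72/1225


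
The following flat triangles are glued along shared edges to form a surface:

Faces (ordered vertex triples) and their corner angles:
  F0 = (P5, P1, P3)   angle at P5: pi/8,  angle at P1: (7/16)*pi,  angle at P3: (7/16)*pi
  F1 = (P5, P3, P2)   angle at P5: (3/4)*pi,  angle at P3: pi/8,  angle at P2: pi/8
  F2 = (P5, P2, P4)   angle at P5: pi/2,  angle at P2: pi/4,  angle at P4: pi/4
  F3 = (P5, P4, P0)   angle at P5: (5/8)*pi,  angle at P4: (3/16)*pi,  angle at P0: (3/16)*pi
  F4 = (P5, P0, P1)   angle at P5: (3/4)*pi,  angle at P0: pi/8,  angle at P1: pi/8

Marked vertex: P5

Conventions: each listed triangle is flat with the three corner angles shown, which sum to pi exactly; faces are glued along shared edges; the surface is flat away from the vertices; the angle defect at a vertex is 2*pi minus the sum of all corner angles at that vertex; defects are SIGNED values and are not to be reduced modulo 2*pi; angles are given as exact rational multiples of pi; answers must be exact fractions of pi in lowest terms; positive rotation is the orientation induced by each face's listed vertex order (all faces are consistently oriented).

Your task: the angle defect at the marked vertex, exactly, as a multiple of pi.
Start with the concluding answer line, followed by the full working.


Answer: defect(P5) = (-3/4)*pi

Sum of corner angles at P5: (11/4)*pi
defect = 2*pi - (11/4)*pi


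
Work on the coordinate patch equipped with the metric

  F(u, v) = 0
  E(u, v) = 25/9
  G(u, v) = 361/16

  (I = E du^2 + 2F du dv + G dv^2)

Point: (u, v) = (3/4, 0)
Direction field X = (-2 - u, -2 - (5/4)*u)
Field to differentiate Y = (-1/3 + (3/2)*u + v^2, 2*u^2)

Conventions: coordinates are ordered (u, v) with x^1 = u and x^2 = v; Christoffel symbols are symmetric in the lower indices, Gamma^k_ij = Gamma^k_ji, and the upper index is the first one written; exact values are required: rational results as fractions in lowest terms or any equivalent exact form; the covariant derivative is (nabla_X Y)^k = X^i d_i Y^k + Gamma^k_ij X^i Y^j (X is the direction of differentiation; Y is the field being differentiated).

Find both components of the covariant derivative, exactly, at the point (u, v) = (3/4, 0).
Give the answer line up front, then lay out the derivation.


Answer: (nabla_X Y)^u = -33/8, (nabla_X Y)^v = -33/4

E = 25/9, F = 0, G = 361/16 at the point
E_u = 0, E_v = 0, F_u = 0, F_v = 0, G_u = 0, G_v = 0
EG - F^2 = 9025/144;  g^inv = (144/9025) * [[361/16, 0], [0, 25/9]]
first-kind symbols [ij,l] = (1/2)(d_i g_jl + d_j g_il - d_l g_ij): [uu,u] = E_u/2 = 0, [uu,v] = F_u - E_v/2 = 0, [uv,u] = E_v/2 = 0, [uv,v] = G_u/2 = 0, [vv,u] = F_v - G_u/2 = 0, [vv,v] = G_v/2 = 0
Gamma^u_ij = (G*[ij,u] - F*[ij,v])/(EG - F^2), Gamma^v_ij = (E*[ij,v] - F*[ij,u])/(EG - F^2)
Gamma_uuu = 0, Gamma_uuv = 0, Gamma_uvv = 0, Gamma_vuu = 0, Gamma_vuv = 0, Gamma_vvv = 0
X = (-11/4, -47/16), Y = (19/24, 9/8) at the point


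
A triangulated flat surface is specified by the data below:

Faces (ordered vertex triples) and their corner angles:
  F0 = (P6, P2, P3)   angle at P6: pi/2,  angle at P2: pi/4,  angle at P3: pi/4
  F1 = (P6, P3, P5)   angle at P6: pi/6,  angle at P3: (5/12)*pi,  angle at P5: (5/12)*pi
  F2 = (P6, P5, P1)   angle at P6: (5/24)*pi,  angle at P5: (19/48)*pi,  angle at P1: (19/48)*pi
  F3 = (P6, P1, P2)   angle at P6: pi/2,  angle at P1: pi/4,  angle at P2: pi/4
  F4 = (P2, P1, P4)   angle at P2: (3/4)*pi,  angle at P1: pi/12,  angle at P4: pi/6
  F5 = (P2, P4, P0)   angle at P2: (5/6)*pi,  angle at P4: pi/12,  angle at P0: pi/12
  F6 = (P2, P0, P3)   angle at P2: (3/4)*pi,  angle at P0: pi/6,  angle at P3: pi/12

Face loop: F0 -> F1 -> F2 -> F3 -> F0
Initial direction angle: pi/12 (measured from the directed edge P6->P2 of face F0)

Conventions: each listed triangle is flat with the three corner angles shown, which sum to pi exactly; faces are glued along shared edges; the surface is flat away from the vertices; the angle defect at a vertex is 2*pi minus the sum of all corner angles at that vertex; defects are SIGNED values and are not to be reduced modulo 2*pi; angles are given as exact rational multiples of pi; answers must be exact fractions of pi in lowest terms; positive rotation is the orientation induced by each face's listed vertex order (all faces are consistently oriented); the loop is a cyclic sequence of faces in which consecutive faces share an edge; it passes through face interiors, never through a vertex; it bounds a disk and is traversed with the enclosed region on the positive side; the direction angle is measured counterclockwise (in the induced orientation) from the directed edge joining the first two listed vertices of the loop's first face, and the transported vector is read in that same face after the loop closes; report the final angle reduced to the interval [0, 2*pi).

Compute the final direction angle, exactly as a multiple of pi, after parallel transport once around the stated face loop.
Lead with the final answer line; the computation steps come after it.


Answer: final direction angle = (17/24)*pi

enclosed vertex P6: corner angles sum to (11/8)*pi, defect = 2*pi - (11/8)*pi = (5/8)*pi
summing the enclosed defects onto the initial angle, mod 2*pi in the induced orientation:
final angle = pi/12 + (5/8)*pi = (17/24)*pi (mod 2*pi)


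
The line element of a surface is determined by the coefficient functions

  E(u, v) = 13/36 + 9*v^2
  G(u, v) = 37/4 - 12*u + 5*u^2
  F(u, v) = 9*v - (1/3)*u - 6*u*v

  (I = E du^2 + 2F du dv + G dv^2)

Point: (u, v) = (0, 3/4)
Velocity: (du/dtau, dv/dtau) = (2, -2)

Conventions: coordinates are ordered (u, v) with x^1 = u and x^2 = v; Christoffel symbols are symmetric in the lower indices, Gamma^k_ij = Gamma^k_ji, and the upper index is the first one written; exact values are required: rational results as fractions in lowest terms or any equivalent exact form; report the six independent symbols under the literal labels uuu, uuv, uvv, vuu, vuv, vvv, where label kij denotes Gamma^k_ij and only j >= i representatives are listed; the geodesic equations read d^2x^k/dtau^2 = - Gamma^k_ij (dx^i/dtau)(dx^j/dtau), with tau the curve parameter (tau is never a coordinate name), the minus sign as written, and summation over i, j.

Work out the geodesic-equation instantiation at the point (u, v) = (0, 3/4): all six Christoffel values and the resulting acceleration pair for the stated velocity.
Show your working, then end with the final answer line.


E = 781/144, F = 27/4, G = 37/4 at the point
E_u = 0, E_v = 27/2, F_u = -29/6, F_v = 9, G_u = -12, G_v = 0
EG - F^2 = 2653/576;  g^inv = (576/2653) * [[37/4, -27/4], [-27/4, 781/144]]
first-kind symbols [ij,l] = (1/2)(d_i g_jl + d_j g_il - d_l g_ij): [uu,u] = E_u/2 = 0, [uu,v] = F_u - E_v/2 = -139/12, [uv,u] = E_v/2 = 27/4, [uv,v] = G_u/2 = -6, [vv,u] = F_v - G_u/2 = 15, [vv,v] = G_v/2 = 0
Gamma^u_ij = (G*[ij,u] - F*[ij,v])/(EG - F^2), Gamma^v_ij = (E*[ij,v] - F*[ij,u])/(EG - F^2)
Gamma_uuu = 45036/2653, Gamma_uuv = 59292/2653, Gamma_uvv = 79920/2653, Gamma_vuu = -108559/7959, Gamma_vuv = -44988/2653, Gamma_vvv = -58320/2653
d^2u/dtau^2 = -(Gamma_uuu*(2)^2 + 2*Gamma_uuv*(2)*(-2) + Gamma_uvv*(-2)^2) = -25488/2653
d^2v/dtau^2 = -(Gamma_vuu*(2)^2 + 2*Gamma_vuv*(2)*(-2) + Gamma_vvv*(-2)^2) = 54364/7959

Answer: Gamma_uuu = 45036/2653, Gamma_uuv = 59292/2653, Gamma_uvv = 79920/2653, Gamma_vuu = -108559/7959, Gamma_vuv = -44988/2653, Gamma_vvv = -58320/2653; accelerations (d^2u/dtau^2, d^2v/dtau^2) = (-25488/2653, 54364/7959)


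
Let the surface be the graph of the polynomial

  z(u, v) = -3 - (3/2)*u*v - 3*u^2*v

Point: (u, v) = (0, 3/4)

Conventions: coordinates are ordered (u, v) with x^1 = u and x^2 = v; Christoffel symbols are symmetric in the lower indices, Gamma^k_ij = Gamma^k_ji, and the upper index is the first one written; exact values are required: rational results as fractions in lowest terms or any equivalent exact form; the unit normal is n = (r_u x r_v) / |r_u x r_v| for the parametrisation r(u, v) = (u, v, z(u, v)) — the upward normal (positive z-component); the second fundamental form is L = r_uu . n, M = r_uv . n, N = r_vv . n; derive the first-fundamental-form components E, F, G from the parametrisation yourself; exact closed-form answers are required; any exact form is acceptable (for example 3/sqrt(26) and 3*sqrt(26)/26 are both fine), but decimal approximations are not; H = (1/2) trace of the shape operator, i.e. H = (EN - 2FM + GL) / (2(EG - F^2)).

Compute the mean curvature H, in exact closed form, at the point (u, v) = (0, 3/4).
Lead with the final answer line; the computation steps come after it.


Answer: H = -1152*sqrt(145)/21025

z_u = -9/8, z_v = 0, z_uu = -9/2, z_uv = -3/2, z_vv = 0
E = 145/64, F = 0, G = 1; answer radicand W^2 = 145/64
unnormalised second-form numerators: l = -9/2, m = -3/2, n = 0; L = l/sqrt(145/64), and similarly M = m/sqrt(W^2), N = n/sqrt(W^2)
H = (E*n - 2*F*m + G*l) / (2*(EG - F^2)*sqrt(W^2)); E*n - 2*F*m + G*l = -9/2, EG - F^2 = 145/64, so H = (-144/145)/sqrt(145/64)


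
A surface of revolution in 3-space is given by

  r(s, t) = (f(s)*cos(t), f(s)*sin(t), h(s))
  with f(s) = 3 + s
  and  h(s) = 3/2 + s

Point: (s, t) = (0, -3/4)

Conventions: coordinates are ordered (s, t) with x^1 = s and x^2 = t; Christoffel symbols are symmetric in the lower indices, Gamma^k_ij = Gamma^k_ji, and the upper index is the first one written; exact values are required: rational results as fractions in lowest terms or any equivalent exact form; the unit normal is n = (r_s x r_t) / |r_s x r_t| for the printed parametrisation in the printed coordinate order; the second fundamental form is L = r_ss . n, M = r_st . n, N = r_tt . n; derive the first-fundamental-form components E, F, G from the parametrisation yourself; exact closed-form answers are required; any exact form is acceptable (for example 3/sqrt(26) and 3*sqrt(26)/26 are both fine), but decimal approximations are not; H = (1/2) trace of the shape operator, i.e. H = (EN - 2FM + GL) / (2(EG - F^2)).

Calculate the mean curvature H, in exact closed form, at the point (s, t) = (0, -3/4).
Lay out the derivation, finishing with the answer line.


f = 3, f' = 1, f'' = 0, h' = 1, h'' = 0
E = 2, F = 0, G = 9; answer radicand W^2 = 2
unnormalised second-form numerators: l = 0, m = 0, n = 3; L = l/sqrt(2), and similarly M = m/sqrt(W^2), N = n/sqrt(W^2)
H = (E*n - 2*F*m + G*l) / (2*(EG - F^2)*sqrt(W^2)); E*n - 2*F*m + G*l = 6, EG - F^2 = 18, so H = (1/6)/sqrt(2)

Answer: H = sqrt(2)/12


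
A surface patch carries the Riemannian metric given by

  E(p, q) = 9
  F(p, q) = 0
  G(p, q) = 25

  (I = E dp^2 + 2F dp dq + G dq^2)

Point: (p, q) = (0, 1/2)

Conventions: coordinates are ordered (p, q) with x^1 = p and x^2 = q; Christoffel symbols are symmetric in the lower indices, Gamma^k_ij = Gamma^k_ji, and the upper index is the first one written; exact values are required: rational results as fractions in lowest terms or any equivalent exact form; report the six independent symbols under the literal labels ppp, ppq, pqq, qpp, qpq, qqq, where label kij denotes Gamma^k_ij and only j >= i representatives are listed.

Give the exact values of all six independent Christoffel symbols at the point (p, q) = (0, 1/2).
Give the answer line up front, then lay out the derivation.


Answer: Gamma_ppp = 0, Gamma_ppq = 0, Gamma_pqq = 0, Gamma_qpp = 0, Gamma_qpq = 0, Gamma_qqq = 0

E = 9, F = 0, G = 25 at the point
E_p = 0, E_q = 0, F_p = 0, F_q = 0, G_p = 0, G_q = 0
EG - F^2 = 225;  g^inv = (1/225) * [[25, 0], [0, 9]]
first-kind symbols [ij,l] = (1/2)(d_i g_jl + d_j g_il - d_l g_ij): [pp,p] = E_p/2 = 0, [pp,q] = F_p - E_q/2 = 0, [pq,p] = E_q/2 = 0, [pq,q] = G_p/2 = 0, [qq,p] = F_q - G_p/2 = 0, [qq,q] = G_q/2 = 0
Gamma^p_ij = (G*[ij,p] - F*[ij,q])/(EG - F^2), Gamma^q_ij = (E*[ij,q] - F*[ij,p])/(EG - F^2)
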